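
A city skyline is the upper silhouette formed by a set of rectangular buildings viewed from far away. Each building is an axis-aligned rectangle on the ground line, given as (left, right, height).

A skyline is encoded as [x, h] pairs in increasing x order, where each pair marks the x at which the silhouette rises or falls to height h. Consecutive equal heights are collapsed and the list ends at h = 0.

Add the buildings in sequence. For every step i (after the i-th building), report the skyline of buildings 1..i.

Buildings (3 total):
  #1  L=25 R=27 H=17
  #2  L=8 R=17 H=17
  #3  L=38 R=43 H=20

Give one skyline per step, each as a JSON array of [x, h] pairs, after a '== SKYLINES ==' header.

== SKYLINES ==
[[25,17],[27,0]]
[[8,17],[17,0],[25,17],[27,0]]
[[8,17],[17,0],[25,17],[27,0],[38,20],[43,0]]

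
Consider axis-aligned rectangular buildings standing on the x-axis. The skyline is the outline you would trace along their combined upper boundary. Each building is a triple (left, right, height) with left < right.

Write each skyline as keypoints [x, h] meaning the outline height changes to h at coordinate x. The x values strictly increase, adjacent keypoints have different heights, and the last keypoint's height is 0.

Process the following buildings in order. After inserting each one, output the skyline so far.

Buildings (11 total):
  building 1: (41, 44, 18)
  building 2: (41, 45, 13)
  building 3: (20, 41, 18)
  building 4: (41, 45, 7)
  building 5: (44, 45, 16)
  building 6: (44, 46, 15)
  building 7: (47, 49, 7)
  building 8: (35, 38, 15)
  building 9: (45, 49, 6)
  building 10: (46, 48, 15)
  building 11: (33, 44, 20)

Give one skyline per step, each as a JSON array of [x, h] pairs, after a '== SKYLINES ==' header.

== SKYLINES ==
[[41,18],[44,0]]
[[41,18],[44,13],[45,0]]
[[20,18],[44,13],[45,0]]
[[20,18],[44,13],[45,0]]
[[20,18],[44,16],[45,0]]
[[20,18],[44,16],[45,15],[46,0]]
[[20,18],[44,16],[45,15],[46,0],[47,7],[49,0]]
[[20,18],[44,16],[45,15],[46,0],[47,7],[49,0]]
[[20,18],[44,16],[45,15],[46,6],[47,7],[49,0]]
[[20,18],[44,16],[45,15],[48,7],[49,0]]
[[20,18],[33,20],[44,16],[45,15],[48,7],[49,0]]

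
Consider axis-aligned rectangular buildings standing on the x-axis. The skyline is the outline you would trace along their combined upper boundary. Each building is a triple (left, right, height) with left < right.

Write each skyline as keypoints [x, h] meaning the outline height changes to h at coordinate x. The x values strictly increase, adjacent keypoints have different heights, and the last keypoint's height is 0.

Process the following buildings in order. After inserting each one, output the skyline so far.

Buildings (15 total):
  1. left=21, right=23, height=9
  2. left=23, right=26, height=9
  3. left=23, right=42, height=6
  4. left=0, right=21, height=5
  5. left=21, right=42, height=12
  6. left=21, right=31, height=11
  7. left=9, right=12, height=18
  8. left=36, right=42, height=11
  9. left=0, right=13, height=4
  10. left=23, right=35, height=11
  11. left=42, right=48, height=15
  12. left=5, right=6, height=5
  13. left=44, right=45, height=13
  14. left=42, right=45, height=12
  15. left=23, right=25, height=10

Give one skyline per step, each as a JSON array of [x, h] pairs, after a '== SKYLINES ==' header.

== SKYLINES ==
[[21,9],[23,0]]
[[21,9],[26,0]]
[[21,9],[26,6],[42,0]]
[[0,5],[21,9],[26,6],[42,0]]
[[0,5],[21,12],[42,0]]
[[0,5],[21,12],[42,0]]
[[0,5],[9,18],[12,5],[21,12],[42,0]]
[[0,5],[9,18],[12,5],[21,12],[42,0]]
[[0,5],[9,18],[12,5],[21,12],[42,0]]
[[0,5],[9,18],[12,5],[21,12],[42,0]]
[[0,5],[9,18],[12,5],[21,12],[42,15],[48,0]]
[[0,5],[9,18],[12,5],[21,12],[42,15],[48,0]]
[[0,5],[9,18],[12,5],[21,12],[42,15],[48,0]]
[[0,5],[9,18],[12,5],[21,12],[42,15],[48,0]]
[[0,5],[9,18],[12,5],[21,12],[42,15],[48,0]]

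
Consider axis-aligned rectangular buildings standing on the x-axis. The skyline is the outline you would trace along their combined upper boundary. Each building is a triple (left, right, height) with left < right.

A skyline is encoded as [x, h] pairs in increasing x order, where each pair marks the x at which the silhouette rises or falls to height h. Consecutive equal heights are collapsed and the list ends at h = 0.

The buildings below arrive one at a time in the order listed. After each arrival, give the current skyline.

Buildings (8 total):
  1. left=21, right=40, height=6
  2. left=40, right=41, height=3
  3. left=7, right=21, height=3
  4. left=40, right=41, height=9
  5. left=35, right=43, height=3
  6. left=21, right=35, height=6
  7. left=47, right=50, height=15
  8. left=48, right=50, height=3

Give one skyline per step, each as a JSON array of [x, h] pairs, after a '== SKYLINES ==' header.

== SKYLINES ==
[[21,6],[40,0]]
[[21,6],[40,3],[41,0]]
[[7,3],[21,6],[40,3],[41,0]]
[[7,3],[21,6],[40,9],[41,0]]
[[7,3],[21,6],[40,9],[41,3],[43,0]]
[[7,3],[21,6],[40,9],[41,3],[43,0]]
[[7,3],[21,6],[40,9],[41,3],[43,0],[47,15],[50,0]]
[[7,3],[21,6],[40,9],[41,3],[43,0],[47,15],[50,0]]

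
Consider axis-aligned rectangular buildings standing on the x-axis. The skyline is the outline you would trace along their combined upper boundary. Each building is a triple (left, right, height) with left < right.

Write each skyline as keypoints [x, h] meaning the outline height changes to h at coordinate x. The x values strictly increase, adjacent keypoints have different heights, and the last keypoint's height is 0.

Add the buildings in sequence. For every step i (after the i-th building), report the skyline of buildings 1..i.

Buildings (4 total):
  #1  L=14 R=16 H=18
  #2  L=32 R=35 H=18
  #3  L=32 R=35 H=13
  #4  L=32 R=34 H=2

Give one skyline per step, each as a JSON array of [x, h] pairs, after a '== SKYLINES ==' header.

== SKYLINES ==
[[14,18],[16,0]]
[[14,18],[16,0],[32,18],[35,0]]
[[14,18],[16,0],[32,18],[35,0]]
[[14,18],[16,0],[32,18],[35,0]]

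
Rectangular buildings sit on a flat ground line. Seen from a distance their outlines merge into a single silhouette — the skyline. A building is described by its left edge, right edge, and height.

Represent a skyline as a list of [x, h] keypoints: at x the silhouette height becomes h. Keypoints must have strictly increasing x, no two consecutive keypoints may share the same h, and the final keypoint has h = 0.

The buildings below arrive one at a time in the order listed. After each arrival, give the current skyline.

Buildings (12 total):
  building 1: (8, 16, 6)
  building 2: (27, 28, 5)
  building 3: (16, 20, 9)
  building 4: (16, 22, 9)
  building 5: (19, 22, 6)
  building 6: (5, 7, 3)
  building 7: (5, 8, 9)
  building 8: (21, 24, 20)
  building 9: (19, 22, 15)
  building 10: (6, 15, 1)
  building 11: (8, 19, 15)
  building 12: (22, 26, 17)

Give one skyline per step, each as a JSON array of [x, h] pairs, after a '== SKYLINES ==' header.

== SKYLINES ==
[[8,6],[16,0]]
[[8,6],[16,0],[27,5],[28,0]]
[[8,6],[16,9],[20,0],[27,5],[28,0]]
[[8,6],[16,9],[22,0],[27,5],[28,0]]
[[8,6],[16,9],[22,0],[27,5],[28,0]]
[[5,3],[7,0],[8,6],[16,9],[22,0],[27,5],[28,0]]
[[5,9],[8,6],[16,9],[22,0],[27,5],[28,0]]
[[5,9],[8,6],[16,9],[21,20],[24,0],[27,5],[28,0]]
[[5,9],[8,6],[16,9],[19,15],[21,20],[24,0],[27,5],[28,0]]
[[5,9],[8,6],[16,9],[19,15],[21,20],[24,0],[27,5],[28,0]]
[[5,9],[8,15],[21,20],[24,0],[27,5],[28,0]]
[[5,9],[8,15],[21,20],[24,17],[26,0],[27,5],[28,0]]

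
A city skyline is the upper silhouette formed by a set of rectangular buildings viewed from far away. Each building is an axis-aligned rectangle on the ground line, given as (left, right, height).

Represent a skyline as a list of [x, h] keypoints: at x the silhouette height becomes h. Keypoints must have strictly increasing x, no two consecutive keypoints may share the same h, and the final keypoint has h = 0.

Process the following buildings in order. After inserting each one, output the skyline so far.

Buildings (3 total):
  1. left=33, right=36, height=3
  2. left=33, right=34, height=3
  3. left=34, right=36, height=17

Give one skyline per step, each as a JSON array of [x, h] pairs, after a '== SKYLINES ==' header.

== SKYLINES ==
[[33,3],[36,0]]
[[33,3],[36,0]]
[[33,3],[34,17],[36,0]]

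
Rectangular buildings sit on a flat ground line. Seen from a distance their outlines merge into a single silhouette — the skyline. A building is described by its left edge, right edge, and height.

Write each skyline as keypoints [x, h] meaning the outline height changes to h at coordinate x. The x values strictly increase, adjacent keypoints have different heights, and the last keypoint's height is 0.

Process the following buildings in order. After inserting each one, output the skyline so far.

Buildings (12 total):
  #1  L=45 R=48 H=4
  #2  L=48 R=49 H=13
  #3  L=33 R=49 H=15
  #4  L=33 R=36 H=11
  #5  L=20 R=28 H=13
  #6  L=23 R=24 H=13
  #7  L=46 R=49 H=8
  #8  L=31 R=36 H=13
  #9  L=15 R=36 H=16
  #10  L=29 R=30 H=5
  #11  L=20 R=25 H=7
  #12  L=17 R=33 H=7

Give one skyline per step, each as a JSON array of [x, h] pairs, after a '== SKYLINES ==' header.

== SKYLINES ==
[[45,4],[48,0]]
[[45,4],[48,13],[49,0]]
[[33,15],[49,0]]
[[33,15],[49,0]]
[[20,13],[28,0],[33,15],[49,0]]
[[20,13],[28,0],[33,15],[49,0]]
[[20,13],[28,0],[33,15],[49,0]]
[[20,13],[28,0],[31,13],[33,15],[49,0]]
[[15,16],[36,15],[49,0]]
[[15,16],[36,15],[49,0]]
[[15,16],[36,15],[49,0]]
[[15,16],[36,15],[49,0]]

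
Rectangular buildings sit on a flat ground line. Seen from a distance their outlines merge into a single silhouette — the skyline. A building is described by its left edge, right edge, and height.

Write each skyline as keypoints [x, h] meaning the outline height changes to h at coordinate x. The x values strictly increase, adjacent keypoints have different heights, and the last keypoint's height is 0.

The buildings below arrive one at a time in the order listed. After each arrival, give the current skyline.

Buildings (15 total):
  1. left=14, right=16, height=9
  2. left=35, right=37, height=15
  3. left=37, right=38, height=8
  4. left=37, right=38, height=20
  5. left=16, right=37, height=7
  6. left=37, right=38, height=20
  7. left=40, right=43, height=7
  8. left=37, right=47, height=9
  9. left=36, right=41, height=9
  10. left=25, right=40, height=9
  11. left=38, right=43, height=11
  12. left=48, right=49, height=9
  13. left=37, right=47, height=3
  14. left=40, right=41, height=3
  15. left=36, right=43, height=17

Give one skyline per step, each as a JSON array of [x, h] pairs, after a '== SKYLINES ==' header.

== SKYLINES ==
[[14,9],[16,0]]
[[14,9],[16,0],[35,15],[37,0]]
[[14,9],[16,0],[35,15],[37,8],[38,0]]
[[14,9],[16,0],[35,15],[37,20],[38,0]]
[[14,9],[16,7],[35,15],[37,20],[38,0]]
[[14,9],[16,7],[35,15],[37,20],[38,0]]
[[14,9],[16,7],[35,15],[37,20],[38,0],[40,7],[43,0]]
[[14,9],[16,7],[35,15],[37,20],[38,9],[47,0]]
[[14,9],[16,7],[35,15],[37,20],[38,9],[47,0]]
[[14,9],[16,7],[25,9],[35,15],[37,20],[38,9],[47,0]]
[[14,9],[16,7],[25,9],[35,15],[37,20],[38,11],[43,9],[47,0]]
[[14,9],[16,7],[25,9],[35,15],[37,20],[38,11],[43,9],[47,0],[48,9],[49,0]]
[[14,9],[16,7],[25,9],[35,15],[37,20],[38,11],[43,9],[47,0],[48,9],[49,0]]
[[14,9],[16,7],[25,9],[35,15],[37,20],[38,11],[43,9],[47,0],[48,9],[49,0]]
[[14,9],[16,7],[25,9],[35,15],[36,17],[37,20],[38,17],[43,9],[47,0],[48,9],[49,0]]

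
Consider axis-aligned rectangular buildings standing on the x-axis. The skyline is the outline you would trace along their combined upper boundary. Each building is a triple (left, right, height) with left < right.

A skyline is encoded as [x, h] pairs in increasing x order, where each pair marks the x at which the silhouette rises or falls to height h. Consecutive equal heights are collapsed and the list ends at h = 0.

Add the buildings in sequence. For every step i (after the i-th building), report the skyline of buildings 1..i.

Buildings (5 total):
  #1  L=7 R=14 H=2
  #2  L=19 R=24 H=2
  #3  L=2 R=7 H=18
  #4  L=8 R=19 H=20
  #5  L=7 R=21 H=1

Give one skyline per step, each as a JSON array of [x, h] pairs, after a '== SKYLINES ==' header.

== SKYLINES ==
[[7,2],[14,0]]
[[7,2],[14,0],[19,2],[24,0]]
[[2,18],[7,2],[14,0],[19,2],[24,0]]
[[2,18],[7,2],[8,20],[19,2],[24,0]]
[[2,18],[7,2],[8,20],[19,2],[24,0]]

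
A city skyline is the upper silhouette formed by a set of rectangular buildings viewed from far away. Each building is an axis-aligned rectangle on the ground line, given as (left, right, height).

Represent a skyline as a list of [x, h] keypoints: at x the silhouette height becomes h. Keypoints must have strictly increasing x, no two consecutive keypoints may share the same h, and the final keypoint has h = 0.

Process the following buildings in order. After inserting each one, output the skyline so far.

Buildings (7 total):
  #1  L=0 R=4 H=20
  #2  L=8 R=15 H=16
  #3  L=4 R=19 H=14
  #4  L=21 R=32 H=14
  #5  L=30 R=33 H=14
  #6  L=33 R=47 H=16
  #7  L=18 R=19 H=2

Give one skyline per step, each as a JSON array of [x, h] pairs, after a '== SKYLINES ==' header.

== SKYLINES ==
[[0,20],[4,0]]
[[0,20],[4,0],[8,16],[15,0]]
[[0,20],[4,14],[8,16],[15,14],[19,0]]
[[0,20],[4,14],[8,16],[15,14],[19,0],[21,14],[32,0]]
[[0,20],[4,14],[8,16],[15,14],[19,0],[21,14],[33,0]]
[[0,20],[4,14],[8,16],[15,14],[19,0],[21,14],[33,16],[47,0]]
[[0,20],[4,14],[8,16],[15,14],[19,0],[21,14],[33,16],[47,0]]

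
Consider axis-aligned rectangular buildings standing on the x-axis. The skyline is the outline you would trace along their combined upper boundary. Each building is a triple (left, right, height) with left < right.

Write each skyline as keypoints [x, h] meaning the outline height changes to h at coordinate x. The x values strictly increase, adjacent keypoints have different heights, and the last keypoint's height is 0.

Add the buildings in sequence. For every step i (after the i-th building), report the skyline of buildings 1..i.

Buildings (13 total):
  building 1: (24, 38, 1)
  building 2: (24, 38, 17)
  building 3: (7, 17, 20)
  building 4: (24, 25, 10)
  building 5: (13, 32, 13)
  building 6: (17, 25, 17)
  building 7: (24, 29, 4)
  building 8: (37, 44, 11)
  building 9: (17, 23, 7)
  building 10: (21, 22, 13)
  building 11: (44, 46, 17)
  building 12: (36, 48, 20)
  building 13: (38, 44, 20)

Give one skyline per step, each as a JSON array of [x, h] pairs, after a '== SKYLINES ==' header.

== SKYLINES ==
[[24,1],[38,0]]
[[24,17],[38,0]]
[[7,20],[17,0],[24,17],[38,0]]
[[7,20],[17,0],[24,17],[38,0]]
[[7,20],[17,13],[24,17],[38,0]]
[[7,20],[17,17],[38,0]]
[[7,20],[17,17],[38,0]]
[[7,20],[17,17],[38,11],[44,0]]
[[7,20],[17,17],[38,11],[44,0]]
[[7,20],[17,17],[38,11],[44,0]]
[[7,20],[17,17],[38,11],[44,17],[46,0]]
[[7,20],[17,17],[36,20],[48,0]]
[[7,20],[17,17],[36,20],[48,0]]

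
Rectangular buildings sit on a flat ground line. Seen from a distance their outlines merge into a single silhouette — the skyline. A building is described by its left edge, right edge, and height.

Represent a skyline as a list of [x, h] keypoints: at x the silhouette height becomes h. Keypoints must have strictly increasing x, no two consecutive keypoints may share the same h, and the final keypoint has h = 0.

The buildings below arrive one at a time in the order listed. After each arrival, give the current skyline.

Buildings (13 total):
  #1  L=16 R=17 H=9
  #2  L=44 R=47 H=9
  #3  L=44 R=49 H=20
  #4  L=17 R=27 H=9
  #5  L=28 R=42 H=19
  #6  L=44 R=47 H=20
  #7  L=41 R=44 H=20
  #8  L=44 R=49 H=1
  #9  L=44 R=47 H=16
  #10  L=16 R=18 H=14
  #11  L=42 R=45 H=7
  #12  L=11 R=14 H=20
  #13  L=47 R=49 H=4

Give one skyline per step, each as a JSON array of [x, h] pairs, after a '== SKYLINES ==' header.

== SKYLINES ==
[[16,9],[17,0]]
[[16,9],[17,0],[44,9],[47,0]]
[[16,9],[17,0],[44,20],[49,0]]
[[16,9],[27,0],[44,20],[49,0]]
[[16,9],[27,0],[28,19],[42,0],[44,20],[49,0]]
[[16,9],[27,0],[28,19],[42,0],[44,20],[49,0]]
[[16,9],[27,0],[28,19],[41,20],[49,0]]
[[16,9],[27,0],[28,19],[41,20],[49,0]]
[[16,9],[27,0],[28,19],[41,20],[49,0]]
[[16,14],[18,9],[27,0],[28,19],[41,20],[49,0]]
[[16,14],[18,9],[27,0],[28,19],[41,20],[49,0]]
[[11,20],[14,0],[16,14],[18,9],[27,0],[28,19],[41,20],[49,0]]
[[11,20],[14,0],[16,14],[18,9],[27,0],[28,19],[41,20],[49,0]]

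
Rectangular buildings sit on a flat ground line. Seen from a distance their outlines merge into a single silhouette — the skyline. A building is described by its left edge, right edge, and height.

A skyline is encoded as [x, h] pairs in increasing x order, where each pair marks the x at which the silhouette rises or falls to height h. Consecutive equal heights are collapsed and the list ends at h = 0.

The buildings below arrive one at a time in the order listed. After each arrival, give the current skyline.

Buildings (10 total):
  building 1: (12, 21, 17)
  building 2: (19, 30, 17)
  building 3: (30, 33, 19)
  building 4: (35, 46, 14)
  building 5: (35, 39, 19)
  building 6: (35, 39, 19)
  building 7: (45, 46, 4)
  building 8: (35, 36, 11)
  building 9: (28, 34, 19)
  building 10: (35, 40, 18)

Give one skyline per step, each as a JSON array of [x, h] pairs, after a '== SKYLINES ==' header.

== SKYLINES ==
[[12,17],[21,0]]
[[12,17],[30,0]]
[[12,17],[30,19],[33,0]]
[[12,17],[30,19],[33,0],[35,14],[46,0]]
[[12,17],[30,19],[33,0],[35,19],[39,14],[46,0]]
[[12,17],[30,19],[33,0],[35,19],[39,14],[46,0]]
[[12,17],[30,19],[33,0],[35,19],[39,14],[46,0]]
[[12,17],[30,19],[33,0],[35,19],[39,14],[46,0]]
[[12,17],[28,19],[34,0],[35,19],[39,14],[46,0]]
[[12,17],[28,19],[34,0],[35,19],[39,18],[40,14],[46,0]]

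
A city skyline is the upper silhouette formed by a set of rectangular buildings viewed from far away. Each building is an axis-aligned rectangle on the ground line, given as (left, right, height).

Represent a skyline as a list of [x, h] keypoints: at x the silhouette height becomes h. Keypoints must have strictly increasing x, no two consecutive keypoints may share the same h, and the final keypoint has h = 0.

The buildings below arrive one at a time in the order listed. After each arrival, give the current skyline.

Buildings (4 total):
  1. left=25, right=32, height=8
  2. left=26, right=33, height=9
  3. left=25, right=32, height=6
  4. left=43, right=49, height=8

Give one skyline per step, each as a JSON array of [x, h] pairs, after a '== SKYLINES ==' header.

== SKYLINES ==
[[25,8],[32,0]]
[[25,8],[26,9],[33,0]]
[[25,8],[26,9],[33,0]]
[[25,8],[26,9],[33,0],[43,8],[49,0]]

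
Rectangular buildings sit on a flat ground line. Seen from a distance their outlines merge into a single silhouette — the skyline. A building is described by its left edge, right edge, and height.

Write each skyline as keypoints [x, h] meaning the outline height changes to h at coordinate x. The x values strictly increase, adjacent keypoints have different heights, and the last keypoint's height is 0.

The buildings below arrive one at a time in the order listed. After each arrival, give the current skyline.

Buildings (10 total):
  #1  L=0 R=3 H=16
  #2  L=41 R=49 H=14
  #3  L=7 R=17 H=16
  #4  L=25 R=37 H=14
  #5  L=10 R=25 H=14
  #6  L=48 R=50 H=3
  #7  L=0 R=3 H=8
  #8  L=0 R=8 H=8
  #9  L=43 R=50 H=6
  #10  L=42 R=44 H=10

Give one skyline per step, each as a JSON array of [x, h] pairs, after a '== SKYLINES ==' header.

== SKYLINES ==
[[0,16],[3,0]]
[[0,16],[3,0],[41,14],[49,0]]
[[0,16],[3,0],[7,16],[17,0],[41,14],[49,0]]
[[0,16],[3,0],[7,16],[17,0],[25,14],[37,0],[41,14],[49,0]]
[[0,16],[3,0],[7,16],[17,14],[37,0],[41,14],[49,0]]
[[0,16],[3,0],[7,16],[17,14],[37,0],[41,14],[49,3],[50,0]]
[[0,16],[3,0],[7,16],[17,14],[37,0],[41,14],[49,3],[50,0]]
[[0,16],[3,8],[7,16],[17,14],[37,0],[41,14],[49,3],[50,0]]
[[0,16],[3,8],[7,16],[17,14],[37,0],[41,14],[49,6],[50,0]]
[[0,16],[3,8],[7,16],[17,14],[37,0],[41,14],[49,6],[50,0]]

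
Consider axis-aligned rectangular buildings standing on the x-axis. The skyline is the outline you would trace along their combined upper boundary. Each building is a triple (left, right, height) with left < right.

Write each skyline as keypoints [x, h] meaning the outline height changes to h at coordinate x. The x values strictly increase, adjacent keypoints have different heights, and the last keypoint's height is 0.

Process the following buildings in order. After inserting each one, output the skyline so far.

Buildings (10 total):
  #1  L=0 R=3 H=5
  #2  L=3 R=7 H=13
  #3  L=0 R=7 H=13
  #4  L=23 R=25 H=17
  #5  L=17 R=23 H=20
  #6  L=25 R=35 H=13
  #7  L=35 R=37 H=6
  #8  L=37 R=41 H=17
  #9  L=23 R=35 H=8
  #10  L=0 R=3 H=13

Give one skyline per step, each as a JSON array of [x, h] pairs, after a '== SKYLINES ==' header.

== SKYLINES ==
[[0,5],[3,0]]
[[0,5],[3,13],[7,0]]
[[0,13],[7,0]]
[[0,13],[7,0],[23,17],[25,0]]
[[0,13],[7,0],[17,20],[23,17],[25,0]]
[[0,13],[7,0],[17,20],[23,17],[25,13],[35,0]]
[[0,13],[7,0],[17,20],[23,17],[25,13],[35,6],[37,0]]
[[0,13],[7,0],[17,20],[23,17],[25,13],[35,6],[37,17],[41,0]]
[[0,13],[7,0],[17,20],[23,17],[25,13],[35,6],[37,17],[41,0]]
[[0,13],[7,0],[17,20],[23,17],[25,13],[35,6],[37,17],[41,0]]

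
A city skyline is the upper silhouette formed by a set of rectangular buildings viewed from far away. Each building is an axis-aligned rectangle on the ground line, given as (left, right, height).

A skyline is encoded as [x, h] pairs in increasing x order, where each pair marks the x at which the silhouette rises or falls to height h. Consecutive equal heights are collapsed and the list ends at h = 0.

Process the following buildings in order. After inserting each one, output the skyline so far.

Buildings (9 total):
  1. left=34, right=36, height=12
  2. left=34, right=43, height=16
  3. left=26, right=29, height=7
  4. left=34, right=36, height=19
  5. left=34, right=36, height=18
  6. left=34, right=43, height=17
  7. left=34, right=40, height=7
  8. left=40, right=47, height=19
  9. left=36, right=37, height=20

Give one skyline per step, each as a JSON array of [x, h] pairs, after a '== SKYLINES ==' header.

== SKYLINES ==
[[34,12],[36,0]]
[[34,16],[43,0]]
[[26,7],[29,0],[34,16],[43,0]]
[[26,7],[29,0],[34,19],[36,16],[43,0]]
[[26,7],[29,0],[34,19],[36,16],[43,0]]
[[26,7],[29,0],[34,19],[36,17],[43,0]]
[[26,7],[29,0],[34,19],[36,17],[43,0]]
[[26,7],[29,0],[34,19],[36,17],[40,19],[47,0]]
[[26,7],[29,0],[34,19],[36,20],[37,17],[40,19],[47,0]]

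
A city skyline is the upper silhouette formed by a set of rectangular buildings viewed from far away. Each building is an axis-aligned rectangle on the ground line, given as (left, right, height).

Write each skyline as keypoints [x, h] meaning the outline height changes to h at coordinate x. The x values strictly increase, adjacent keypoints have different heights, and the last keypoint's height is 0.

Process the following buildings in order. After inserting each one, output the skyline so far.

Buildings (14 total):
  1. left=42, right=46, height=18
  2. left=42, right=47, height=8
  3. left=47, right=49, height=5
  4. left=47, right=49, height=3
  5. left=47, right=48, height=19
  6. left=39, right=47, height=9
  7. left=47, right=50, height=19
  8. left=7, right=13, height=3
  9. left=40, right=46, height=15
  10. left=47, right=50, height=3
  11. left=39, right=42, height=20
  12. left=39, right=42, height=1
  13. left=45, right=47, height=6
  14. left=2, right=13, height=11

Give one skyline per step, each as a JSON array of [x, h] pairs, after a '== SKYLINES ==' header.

== SKYLINES ==
[[42,18],[46,0]]
[[42,18],[46,8],[47,0]]
[[42,18],[46,8],[47,5],[49,0]]
[[42,18],[46,8],[47,5],[49,0]]
[[42,18],[46,8],[47,19],[48,5],[49,0]]
[[39,9],[42,18],[46,9],[47,19],[48,5],[49,0]]
[[39,9],[42,18],[46,9],[47,19],[50,0]]
[[7,3],[13,0],[39,9],[42,18],[46,9],[47,19],[50,0]]
[[7,3],[13,0],[39,9],[40,15],[42,18],[46,9],[47,19],[50,0]]
[[7,3],[13,0],[39,9],[40,15],[42,18],[46,9],[47,19],[50,0]]
[[7,3],[13,0],[39,20],[42,18],[46,9],[47,19],[50,0]]
[[7,3],[13,0],[39,20],[42,18],[46,9],[47,19],[50,0]]
[[7,3],[13,0],[39,20],[42,18],[46,9],[47,19],[50,0]]
[[2,11],[13,0],[39,20],[42,18],[46,9],[47,19],[50,0]]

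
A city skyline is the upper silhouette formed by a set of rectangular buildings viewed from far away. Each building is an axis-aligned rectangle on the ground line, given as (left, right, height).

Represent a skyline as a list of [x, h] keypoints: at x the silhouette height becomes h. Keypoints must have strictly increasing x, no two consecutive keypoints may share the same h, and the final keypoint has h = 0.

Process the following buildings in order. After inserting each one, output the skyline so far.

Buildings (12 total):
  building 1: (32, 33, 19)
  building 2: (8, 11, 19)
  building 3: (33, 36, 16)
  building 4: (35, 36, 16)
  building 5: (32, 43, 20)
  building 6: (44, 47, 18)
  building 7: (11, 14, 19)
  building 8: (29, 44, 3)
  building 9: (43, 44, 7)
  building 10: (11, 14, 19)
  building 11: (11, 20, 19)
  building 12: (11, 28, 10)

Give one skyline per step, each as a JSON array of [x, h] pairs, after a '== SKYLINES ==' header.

== SKYLINES ==
[[32,19],[33,0]]
[[8,19],[11,0],[32,19],[33,0]]
[[8,19],[11,0],[32,19],[33,16],[36,0]]
[[8,19],[11,0],[32,19],[33,16],[36,0]]
[[8,19],[11,0],[32,20],[43,0]]
[[8,19],[11,0],[32,20],[43,0],[44,18],[47,0]]
[[8,19],[14,0],[32,20],[43,0],[44,18],[47,0]]
[[8,19],[14,0],[29,3],[32,20],[43,3],[44,18],[47,0]]
[[8,19],[14,0],[29,3],[32,20],[43,7],[44,18],[47,0]]
[[8,19],[14,0],[29,3],[32,20],[43,7],[44,18],[47,0]]
[[8,19],[20,0],[29,3],[32,20],[43,7],[44,18],[47,0]]
[[8,19],[20,10],[28,0],[29,3],[32,20],[43,7],[44,18],[47,0]]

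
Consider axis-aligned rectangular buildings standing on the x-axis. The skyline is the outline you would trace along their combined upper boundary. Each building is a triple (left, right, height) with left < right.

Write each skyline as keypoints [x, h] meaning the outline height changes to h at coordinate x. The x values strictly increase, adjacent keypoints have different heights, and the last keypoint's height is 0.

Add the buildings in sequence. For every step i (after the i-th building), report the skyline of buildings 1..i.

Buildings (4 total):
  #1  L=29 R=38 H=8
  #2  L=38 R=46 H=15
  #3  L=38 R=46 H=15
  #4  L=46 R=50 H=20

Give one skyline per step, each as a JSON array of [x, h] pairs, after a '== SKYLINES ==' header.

== SKYLINES ==
[[29,8],[38,0]]
[[29,8],[38,15],[46,0]]
[[29,8],[38,15],[46,0]]
[[29,8],[38,15],[46,20],[50,0]]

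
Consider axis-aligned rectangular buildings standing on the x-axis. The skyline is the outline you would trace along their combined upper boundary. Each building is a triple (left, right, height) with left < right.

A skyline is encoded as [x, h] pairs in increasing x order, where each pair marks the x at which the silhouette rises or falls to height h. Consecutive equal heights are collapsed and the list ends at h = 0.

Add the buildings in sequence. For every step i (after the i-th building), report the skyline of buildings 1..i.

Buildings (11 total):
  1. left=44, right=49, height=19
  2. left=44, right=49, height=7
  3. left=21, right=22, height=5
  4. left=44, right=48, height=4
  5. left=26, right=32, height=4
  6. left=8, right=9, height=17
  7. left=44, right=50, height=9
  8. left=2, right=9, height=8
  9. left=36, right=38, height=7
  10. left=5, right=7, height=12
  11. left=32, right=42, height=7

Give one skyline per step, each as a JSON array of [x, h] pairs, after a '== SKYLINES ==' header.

== SKYLINES ==
[[44,19],[49,0]]
[[44,19],[49,0]]
[[21,5],[22,0],[44,19],[49,0]]
[[21,5],[22,0],[44,19],[49,0]]
[[21,5],[22,0],[26,4],[32,0],[44,19],[49,0]]
[[8,17],[9,0],[21,5],[22,0],[26,4],[32,0],[44,19],[49,0]]
[[8,17],[9,0],[21,5],[22,0],[26,4],[32,0],[44,19],[49,9],[50,0]]
[[2,8],[8,17],[9,0],[21,5],[22,0],[26,4],[32,0],[44,19],[49,9],[50,0]]
[[2,8],[8,17],[9,0],[21,5],[22,0],[26,4],[32,0],[36,7],[38,0],[44,19],[49,9],[50,0]]
[[2,8],[5,12],[7,8],[8,17],[9,0],[21,5],[22,0],[26,4],[32,0],[36,7],[38,0],[44,19],[49,9],[50,0]]
[[2,8],[5,12],[7,8],[8,17],[9,0],[21,5],[22,0],[26,4],[32,7],[42,0],[44,19],[49,9],[50,0]]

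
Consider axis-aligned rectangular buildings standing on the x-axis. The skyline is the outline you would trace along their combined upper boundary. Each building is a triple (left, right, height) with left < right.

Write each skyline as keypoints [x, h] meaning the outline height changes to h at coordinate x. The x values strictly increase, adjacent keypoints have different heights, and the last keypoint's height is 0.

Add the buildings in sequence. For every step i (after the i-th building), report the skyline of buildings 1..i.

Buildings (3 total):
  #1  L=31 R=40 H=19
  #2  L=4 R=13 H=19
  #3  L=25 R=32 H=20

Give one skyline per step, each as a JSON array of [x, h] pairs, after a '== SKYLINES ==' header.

== SKYLINES ==
[[31,19],[40,0]]
[[4,19],[13,0],[31,19],[40,0]]
[[4,19],[13,0],[25,20],[32,19],[40,0]]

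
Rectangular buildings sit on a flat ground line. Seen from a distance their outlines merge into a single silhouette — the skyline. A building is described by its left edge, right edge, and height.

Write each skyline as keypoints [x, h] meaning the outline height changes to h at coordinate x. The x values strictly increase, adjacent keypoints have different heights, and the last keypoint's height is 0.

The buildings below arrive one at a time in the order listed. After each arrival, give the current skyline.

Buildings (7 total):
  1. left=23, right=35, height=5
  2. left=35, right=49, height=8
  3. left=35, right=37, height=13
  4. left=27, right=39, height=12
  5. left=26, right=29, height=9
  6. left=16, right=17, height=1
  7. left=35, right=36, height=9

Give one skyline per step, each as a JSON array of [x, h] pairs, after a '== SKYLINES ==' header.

== SKYLINES ==
[[23,5],[35,0]]
[[23,5],[35,8],[49,0]]
[[23,5],[35,13],[37,8],[49,0]]
[[23,5],[27,12],[35,13],[37,12],[39,8],[49,0]]
[[23,5],[26,9],[27,12],[35,13],[37,12],[39,8],[49,0]]
[[16,1],[17,0],[23,5],[26,9],[27,12],[35,13],[37,12],[39,8],[49,0]]
[[16,1],[17,0],[23,5],[26,9],[27,12],[35,13],[37,12],[39,8],[49,0]]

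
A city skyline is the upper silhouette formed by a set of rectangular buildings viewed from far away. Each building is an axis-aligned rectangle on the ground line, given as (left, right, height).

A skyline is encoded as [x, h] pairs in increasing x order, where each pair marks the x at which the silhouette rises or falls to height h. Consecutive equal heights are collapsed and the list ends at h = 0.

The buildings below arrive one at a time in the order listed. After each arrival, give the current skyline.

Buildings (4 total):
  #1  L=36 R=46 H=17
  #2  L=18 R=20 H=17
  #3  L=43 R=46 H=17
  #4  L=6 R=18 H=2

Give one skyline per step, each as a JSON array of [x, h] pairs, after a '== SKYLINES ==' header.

== SKYLINES ==
[[36,17],[46,0]]
[[18,17],[20,0],[36,17],[46,0]]
[[18,17],[20,0],[36,17],[46,0]]
[[6,2],[18,17],[20,0],[36,17],[46,0]]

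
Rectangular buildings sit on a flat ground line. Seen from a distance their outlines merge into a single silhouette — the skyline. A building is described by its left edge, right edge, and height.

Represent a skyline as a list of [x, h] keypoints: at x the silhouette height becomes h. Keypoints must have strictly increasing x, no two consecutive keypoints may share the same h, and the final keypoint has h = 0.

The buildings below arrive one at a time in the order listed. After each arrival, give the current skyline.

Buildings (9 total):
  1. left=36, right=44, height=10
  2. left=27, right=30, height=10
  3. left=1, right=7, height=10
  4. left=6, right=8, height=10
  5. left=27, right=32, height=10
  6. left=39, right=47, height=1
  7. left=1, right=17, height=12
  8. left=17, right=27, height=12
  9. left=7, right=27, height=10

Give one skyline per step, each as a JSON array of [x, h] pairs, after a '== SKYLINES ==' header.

== SKYLINES ==
[[36,10],[44,0]]
[[27,10],[30,0],[36,10],[44,0]]
[[1,10],[7,0],[27,10],[30,0],[36,10],[44,0]]
[[1,10],[8,0],[27,10],[30,0],[36,10],[44,0]]
[[1,10],[8,0],[27,10],[32,0],[36,10],[44,0]]
[[1,10],[8,0],[27,10],[32,0],[36,10],[44,1],[47,0]]
[[1,12],[17,0],[27,10],[32,0],[36,10],[44,1],[47,0]]
[[1,12],[27,10],[32,0],[36,10],[44,1],[47,0]]
[[1,12],[27,10],[32,0],[36,10],[44,1],[47,0]]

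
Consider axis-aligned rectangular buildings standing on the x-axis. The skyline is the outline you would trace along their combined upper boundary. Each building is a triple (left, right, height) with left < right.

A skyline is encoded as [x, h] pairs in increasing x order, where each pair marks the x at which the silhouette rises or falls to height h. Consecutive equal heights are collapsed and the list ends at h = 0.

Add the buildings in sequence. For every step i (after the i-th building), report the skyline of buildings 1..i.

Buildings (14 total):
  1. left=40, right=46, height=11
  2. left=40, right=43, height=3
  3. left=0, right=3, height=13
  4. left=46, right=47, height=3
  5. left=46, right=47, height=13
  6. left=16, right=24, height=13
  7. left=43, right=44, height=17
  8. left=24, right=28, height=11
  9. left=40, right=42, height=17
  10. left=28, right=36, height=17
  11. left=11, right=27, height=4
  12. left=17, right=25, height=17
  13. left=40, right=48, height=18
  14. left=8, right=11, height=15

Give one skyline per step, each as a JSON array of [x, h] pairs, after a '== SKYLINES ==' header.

== SKYLINES ==
[[40,11],[46,0]]
[[40,11],[46,0]]
[[0,13],[3,0],[40,11],[46,0]]
[[0,13],[3,0],[40,11],[46,3],[47,0]]
[[0,13],[3,0],[40,11],[46,13],[47,0]]
[[0,13],[3,0],[16,13],[24,0],[40,11],[46,13],[47,0]]
[[0,13],[3,0],[16,13],[24,0],[40,11],[43,17],[44,11],[46,13],[47,0]]
[[0,13],[3,0],[16,13],[24,11],[28,0],[40,11],[43,17],[44,11],[46,13],[47,0]]
[[0,13],[3,0],[16,13],[24,11],[28,0],[40,17],[42,11],[43,17],[44,11],[46,13],[47,0]]
[[0,13],[3,0],[16,13],[24,11],[28,17],[36,0],[40,17],[42,11],[43,17],[44,11],[46,13],[47,0]]
[[0,13],[3,0],[11,4],[16,13],[24,11],[28,17],[36,0],[40,17],[42,11],[43,17],[44,11],[46,13],[47,0]]
[[0,13],[3,0],[11,4],[16,13],[17,17],[25,11],[28,17],[36,0],[40,17],[42,11],[43,17],[44,11],[46,13],[47,0]]
[[0,13],[3,0],[11,4],[16,13],[17,17],[25,11],[28,17],[36,0],[40,18],[48,0]]
[[0,13],[3,0],[8,15],[11,4],[16,13],[17,17],[25,11],[28,17],[36,0],[40,18],[48,0]]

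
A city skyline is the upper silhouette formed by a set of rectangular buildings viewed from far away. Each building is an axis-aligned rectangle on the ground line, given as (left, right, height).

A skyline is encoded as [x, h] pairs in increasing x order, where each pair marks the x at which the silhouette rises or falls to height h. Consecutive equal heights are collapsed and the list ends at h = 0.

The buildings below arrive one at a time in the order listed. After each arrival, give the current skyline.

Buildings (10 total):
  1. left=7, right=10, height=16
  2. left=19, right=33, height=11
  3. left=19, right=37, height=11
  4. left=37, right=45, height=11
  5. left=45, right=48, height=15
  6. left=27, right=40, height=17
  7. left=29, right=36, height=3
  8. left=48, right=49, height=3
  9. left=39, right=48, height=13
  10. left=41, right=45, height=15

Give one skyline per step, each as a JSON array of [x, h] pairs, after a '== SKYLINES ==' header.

== SKYLINES ==
[[7,16],[10,0]]
[[7,16],[10,0],[19,11],[33,0]]
[[7,16],[10,0],[19,11],[37,0]]
[[7,16],[10,0],[19,11],[45,0]]
[[7,16],[10,0],[19,11],[45,15],[48,0]]
[[7,16],[10,0],[19,11],[27,17],[40,11],[45,15],[48,0]]
[[7,16],[10,0],[19,11],[27,17],[40,11],[45,15],[48,0]]
[[7,16],[10,0],[19,11],[27,17],[40,11],[45,15],[48,3],[49,0]]
[[7,16],[10,0],[19,11],[27,17],[40,13],[45,15],[48,3],[49,0]]
[[7,16],[10,0],[19,11],[27,17],[40,13],[41,15],[48,3],[49,0]]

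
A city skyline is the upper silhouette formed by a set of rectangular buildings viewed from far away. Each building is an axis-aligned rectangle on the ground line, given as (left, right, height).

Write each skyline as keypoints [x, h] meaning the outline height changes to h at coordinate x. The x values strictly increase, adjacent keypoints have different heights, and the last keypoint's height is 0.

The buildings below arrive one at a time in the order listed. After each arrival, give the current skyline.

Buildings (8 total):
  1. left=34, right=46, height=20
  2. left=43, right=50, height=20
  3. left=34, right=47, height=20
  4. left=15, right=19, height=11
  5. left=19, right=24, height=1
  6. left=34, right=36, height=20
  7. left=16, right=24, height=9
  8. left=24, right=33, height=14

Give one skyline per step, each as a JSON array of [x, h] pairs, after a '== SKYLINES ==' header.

== SKYLINES ==
[[34,20],[46,0]]
[[34,20],[50,0]]
[[34,20],[50,0]]
[[15,11],[19,0],[34,20],[50,0]]
[[15,11],[19,1],[24,0],[34,20],[50,0]]
[[15,11],[19,1],[24,0],[34,20],[50,0]]
[[15,11],[19,9],[24,0],[34,20],[50,0]]
[[15,11],[19,9],[24,14],[33,0],[34,20],[50,0]]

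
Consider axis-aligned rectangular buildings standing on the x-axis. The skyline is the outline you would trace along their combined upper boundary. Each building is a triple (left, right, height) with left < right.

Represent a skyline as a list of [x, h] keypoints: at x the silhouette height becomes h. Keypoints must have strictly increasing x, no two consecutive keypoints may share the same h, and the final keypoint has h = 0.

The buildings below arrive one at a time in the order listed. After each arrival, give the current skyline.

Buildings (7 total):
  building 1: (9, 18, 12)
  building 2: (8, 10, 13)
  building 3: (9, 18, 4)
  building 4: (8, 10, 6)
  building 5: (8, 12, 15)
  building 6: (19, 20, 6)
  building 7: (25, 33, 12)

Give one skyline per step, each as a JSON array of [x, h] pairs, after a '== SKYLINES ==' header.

== SKYLINES ==
[[9,12],[18,0]]
[[8,13],[10,12],[18,0]]
[[8,13],[10,12],[18,0]]
[[8,13],[10,12],[18,0]]
[[8,15],[12,12],[18,0]]
[[8,15],[12,12],[18,0],[19,6],[20,0]]
[[8,15],[12,12],[18,0],[19,6],[20,0],[25,12],[33,0]]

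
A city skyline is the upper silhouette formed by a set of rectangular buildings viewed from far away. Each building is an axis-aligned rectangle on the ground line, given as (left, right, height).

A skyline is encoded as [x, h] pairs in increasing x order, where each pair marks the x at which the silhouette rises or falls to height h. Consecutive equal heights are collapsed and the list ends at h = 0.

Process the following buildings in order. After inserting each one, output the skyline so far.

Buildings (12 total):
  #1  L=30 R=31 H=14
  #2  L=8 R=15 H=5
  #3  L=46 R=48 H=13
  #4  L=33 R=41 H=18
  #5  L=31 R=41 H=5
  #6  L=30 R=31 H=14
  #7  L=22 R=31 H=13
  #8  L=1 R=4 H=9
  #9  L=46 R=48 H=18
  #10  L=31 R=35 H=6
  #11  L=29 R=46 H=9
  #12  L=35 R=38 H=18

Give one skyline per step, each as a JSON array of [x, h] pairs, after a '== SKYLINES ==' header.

== SKYLINES ==
[[30,14],[31,0]]
[[8,5],[15,0],[30,14],[31,0]]
[[8,5],[15,0],[30,14],[31,0],[46,13],[48,0]]
[[8,5],[15,0],[30,14],[31,0],[33,18],[41,0],[46,13],[48,0]]
[[8,5],[15,0],[30,14],[31,5],[33,18],[41,0],[46,13],[48,0]]
[[8,5],[15,0],[30,14],[31,5],[33,18],[41,0],[46,13],[48,0]]
[[8,5],[15,0],[22,13],[30,14],[31,5],[33,18],[41,0],[46,13],[48,0]]
[[1,9],[4,0],[8,5],[15,0],[22,13],[30,14],[31,5],[33,18],[41,0],[46,13],[48,0]]
[[1,9],[4,0],[8,5],[15,0],[22,13],[30,14],[31,5],[33,18],[41,0],[46,18],[48,0]]
[[1,9],[4,0],[8,5],[15,0],[22,13],[30,14],[31,6],[33,18],[41,0],[46,18],[48,0]]
[[1,9],[4,0],[8,5],[15,0],[22,13],[30,14],[31,9],[33,18],[41,9],[46,18],[48,0]]
[[1,9],[4,0],[8,5],[15,0],[22,13],[30,14],[31,9],[33,18],[41,9],[46,18],[48,0]]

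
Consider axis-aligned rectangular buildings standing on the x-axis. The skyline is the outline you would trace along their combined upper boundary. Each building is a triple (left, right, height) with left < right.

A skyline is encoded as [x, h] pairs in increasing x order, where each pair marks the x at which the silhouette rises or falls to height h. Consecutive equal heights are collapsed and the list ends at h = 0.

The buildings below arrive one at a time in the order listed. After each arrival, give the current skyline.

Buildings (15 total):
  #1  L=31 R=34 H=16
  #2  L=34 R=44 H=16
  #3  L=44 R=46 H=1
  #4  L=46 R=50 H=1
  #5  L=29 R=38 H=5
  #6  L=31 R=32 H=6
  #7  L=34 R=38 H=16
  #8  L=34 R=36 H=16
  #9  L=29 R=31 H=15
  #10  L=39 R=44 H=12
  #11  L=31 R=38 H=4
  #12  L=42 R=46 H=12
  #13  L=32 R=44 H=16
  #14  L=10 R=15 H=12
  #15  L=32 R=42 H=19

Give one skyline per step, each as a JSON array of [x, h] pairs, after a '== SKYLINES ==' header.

== SKYLINES ==
[[31,16],[34,0]]
[[31,16],[44,0]]
[[31,16],[44,1],[46,0]]
[[31,16],[44,1],[50,0]]
[[29,5],[31,16],[44,1],[50,0]]
[[29,5],[31,16],[44,1],[50,0]]
[[29,5],[31,16],[44,1],[50,0]]
[[29,5],[31,16],[44,1],[50,0]]
[[29,15],[31,16],[44,1],[50,0]]
[[29,15],[31,16],[44,1],[50,0]]
[[29,15],[31,16],[44,1],[50,0]]
[[29,15],[31,16],[44,12],[46,1],[50,0]]
[[29,15],[31,16],[44,12],[46,1],[50,0]]
[[10,12],[15,0],[29,15],[31,16],[44,12],[46,1],[50,0]]
[[10,12],[15,0],[29,15],[31,16],[32,19],[42,16],[44,12],[46,1],[50,0]]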